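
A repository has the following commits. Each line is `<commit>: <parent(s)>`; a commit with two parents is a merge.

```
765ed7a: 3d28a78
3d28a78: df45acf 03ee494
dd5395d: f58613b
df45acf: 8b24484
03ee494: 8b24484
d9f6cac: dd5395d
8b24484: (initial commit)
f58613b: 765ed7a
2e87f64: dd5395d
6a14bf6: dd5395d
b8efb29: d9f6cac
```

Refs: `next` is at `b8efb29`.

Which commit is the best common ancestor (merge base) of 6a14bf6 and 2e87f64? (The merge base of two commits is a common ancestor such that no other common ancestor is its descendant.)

Ancestors of 6a14bf6: {03ee494, 3d28a78, 6a14bf6, 765ed7a, 8b24484, dd5395d, df45acf, f58613b}.
Ancestors of 2e87f64: {03ee494, 2e87f64, 3d28a78, 765ed7a, 8b24484, dd5395d, df45acf, f58613b}.
Common ancestors: {03ee494, 3d28a78, 765ed7a, 8b24484, dd5395d, df45acf, f58613b}.
Among these, dd5395d is not an ancestor of any other common ancestor — it is the merge base.

dd5395d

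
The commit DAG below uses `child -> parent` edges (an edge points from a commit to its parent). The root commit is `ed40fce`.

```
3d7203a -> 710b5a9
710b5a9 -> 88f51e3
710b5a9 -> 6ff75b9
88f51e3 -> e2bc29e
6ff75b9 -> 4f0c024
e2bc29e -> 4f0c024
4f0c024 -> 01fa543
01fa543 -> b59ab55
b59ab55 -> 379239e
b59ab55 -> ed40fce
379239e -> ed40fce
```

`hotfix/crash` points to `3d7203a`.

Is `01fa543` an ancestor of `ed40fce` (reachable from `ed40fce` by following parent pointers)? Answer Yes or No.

No

Ancestors of ed40fce: {ed40fce}.
01fa543 is not in that set, so it is not an ancestor of ed40fce.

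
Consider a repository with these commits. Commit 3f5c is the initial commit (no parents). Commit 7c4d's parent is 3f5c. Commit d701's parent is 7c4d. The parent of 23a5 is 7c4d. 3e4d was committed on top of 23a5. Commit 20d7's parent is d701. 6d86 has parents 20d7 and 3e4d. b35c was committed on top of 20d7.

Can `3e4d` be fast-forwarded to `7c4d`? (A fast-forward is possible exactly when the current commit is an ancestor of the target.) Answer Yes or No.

No

A fast-forward from 3e4d to 7c4d is possible iff 3e4d is an ancestor of 7c4d.
Ancestors of 7c4d: {3f5c, 7c4d}.
3e4d is not among them, so fast-forward is not possible.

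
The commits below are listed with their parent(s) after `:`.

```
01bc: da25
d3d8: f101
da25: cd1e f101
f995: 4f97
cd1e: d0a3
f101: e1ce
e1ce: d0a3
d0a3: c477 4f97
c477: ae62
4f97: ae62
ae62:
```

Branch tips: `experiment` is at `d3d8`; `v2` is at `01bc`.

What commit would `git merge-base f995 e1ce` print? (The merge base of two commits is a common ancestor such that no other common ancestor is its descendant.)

Ancestors of f995: {4f97, ae62, f995}.
Ancestors of e1ce: {4f97, ae62, c477, d0a3, e1ce}.
Common ancestors: {4f97, ae62}.
Among these, 4f97 is not an ancestor of any other common ancestor — it is the merge base.

4f97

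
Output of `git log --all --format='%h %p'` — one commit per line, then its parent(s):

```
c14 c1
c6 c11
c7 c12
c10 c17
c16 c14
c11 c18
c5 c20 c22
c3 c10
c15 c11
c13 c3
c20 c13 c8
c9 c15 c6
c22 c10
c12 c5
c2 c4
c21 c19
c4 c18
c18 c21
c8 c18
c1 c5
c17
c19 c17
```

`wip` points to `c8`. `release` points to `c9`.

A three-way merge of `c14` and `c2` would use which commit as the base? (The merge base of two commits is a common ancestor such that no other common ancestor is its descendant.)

c18

Ancestors of c14: {c1, c10, c13, c14, c17, c18, c19, c20, c21, c22, c3, c5, c8}.
Ancestors of c2: {c17, c18, c19, c2, c21, c4}.
Common ancestors: {c17, c18, c19, c21}.
Among these, c18 is not an ancestor of any other common ancestor — it is the merge base.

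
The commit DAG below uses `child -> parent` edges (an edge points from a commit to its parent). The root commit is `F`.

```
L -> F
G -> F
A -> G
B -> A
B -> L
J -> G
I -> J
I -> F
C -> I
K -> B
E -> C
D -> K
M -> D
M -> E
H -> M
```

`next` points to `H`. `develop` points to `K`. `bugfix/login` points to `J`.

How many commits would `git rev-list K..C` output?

3

Reachable from C: {C, F, G, I, J}.
Reachable from K: {A, B, F, G, K, L}.
In C's history but not K's: {C, I, J} — 3 commits.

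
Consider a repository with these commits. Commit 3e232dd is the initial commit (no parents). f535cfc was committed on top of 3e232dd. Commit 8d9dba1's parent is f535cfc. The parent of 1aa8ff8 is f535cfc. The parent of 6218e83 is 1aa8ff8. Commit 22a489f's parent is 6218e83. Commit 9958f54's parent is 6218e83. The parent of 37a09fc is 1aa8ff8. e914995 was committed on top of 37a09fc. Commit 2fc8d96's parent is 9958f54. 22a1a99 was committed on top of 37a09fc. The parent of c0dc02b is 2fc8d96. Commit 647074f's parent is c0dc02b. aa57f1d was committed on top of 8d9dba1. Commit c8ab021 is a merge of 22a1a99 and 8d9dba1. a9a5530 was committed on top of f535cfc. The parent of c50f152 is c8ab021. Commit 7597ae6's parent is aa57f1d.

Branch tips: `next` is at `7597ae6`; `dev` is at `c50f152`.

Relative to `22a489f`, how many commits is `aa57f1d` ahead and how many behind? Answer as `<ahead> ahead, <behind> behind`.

Reachable from aa57f1d: {3e232dd, 8d9dba1, aa57f1d, f535cfc}.
Reachable from 22a489f: {1aa8ff8, 22a489f, 3e232dd, 6218e83, f535cfc}.
Only in aa57f1d's history (ahead): {8d9dba1, aa57f1d} — 2.
Only in 22a489f's history (behind): {1aa8ff8, 22a489f, 6218e83} — 3.

2 ahead, 3 behind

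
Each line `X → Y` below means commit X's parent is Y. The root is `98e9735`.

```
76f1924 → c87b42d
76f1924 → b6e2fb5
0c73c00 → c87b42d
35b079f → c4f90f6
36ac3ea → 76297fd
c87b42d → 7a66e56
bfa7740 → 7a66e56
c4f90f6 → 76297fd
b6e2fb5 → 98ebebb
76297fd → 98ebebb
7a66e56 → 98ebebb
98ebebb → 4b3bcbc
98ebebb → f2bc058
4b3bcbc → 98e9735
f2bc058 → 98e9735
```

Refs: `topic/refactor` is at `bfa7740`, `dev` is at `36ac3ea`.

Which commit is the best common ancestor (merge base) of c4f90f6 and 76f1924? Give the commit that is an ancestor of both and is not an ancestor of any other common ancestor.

Ancestors of c4f90f6: {4b3bcbc, 76297fd, 98e9735, 98ebebb, c4f90f6, f2bc058}.
Ancestors of 76f1924: {4b3bcbc, 76f1924, 7a66e56, 98e9735, 98ebebb, b6e2fb5, c87b42d, f2bc058}.
Common ancestors: {4b3bcbc, 98e9735, 98ebebb, f2bc058}.
Among these, 98ebebb is not an ancestor of any other common ancestor — it is the merge base.

98ebebb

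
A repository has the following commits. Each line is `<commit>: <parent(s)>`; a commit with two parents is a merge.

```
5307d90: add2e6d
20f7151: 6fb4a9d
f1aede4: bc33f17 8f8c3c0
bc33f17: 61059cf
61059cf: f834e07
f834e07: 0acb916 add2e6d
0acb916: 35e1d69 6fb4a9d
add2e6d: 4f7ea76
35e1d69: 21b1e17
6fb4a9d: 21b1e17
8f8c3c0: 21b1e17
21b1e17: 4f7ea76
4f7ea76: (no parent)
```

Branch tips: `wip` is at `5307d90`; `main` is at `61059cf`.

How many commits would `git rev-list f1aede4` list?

11

Walking parent pointers from f1aede4: reachable set = {0acb916, 21b1e17, 35e1d69, 4f7ea76, 61059cf, 6fb4a9d, 8f8c3c0, add2e6d, bc33f17, f1aede4, f834e07}.
That is 11 commits.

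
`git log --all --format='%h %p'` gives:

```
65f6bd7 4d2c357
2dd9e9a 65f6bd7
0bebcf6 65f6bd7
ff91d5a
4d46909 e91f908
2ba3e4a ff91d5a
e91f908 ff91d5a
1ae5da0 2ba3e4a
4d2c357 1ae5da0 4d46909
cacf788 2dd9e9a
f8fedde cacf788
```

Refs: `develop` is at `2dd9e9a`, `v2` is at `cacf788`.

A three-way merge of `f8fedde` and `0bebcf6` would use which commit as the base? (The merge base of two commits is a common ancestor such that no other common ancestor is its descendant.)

Ancestors of f8fedde: {1ae5da0, 2ba3e4a, 2dd9e9a, 4d2c357, 4d46909, 65f6bd7, cacf788, e91f908, f8fedde, ff91d5a}.
Ancestors of 0bebcf6: {0bebcf6, 1ae5da0, 2ba3e4a, 4d2c357, 4d46909, 65f6bd7, e91f908, ff91d5a}.
Common ancestors: {1ae5da0, 2ba3e4a, 4d2c357, 4d46909, 65f6bd7, e91f908, ff91d5a}.
Among these, 65f6bd7 is not an ancestor of any other common ancestor — it is the merge base.

65f6bd7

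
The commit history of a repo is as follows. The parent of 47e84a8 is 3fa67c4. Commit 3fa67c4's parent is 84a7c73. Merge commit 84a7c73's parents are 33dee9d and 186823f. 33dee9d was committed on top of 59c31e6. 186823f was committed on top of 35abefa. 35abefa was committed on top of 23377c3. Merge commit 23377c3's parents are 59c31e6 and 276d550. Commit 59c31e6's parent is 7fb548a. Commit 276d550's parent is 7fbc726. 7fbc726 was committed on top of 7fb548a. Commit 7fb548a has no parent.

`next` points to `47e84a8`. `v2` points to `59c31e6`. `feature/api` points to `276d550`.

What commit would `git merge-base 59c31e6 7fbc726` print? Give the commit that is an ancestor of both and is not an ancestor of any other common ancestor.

7fb548a

Ancestors of 59c31e6: {59c31e6, 7fb548a}.
Ancestors of 7fbc726: {7fb548a, 7fbc726}.
Common ancestors: {7fb548a}.
The only common ancestor is 7fb548a, so it is the merge base.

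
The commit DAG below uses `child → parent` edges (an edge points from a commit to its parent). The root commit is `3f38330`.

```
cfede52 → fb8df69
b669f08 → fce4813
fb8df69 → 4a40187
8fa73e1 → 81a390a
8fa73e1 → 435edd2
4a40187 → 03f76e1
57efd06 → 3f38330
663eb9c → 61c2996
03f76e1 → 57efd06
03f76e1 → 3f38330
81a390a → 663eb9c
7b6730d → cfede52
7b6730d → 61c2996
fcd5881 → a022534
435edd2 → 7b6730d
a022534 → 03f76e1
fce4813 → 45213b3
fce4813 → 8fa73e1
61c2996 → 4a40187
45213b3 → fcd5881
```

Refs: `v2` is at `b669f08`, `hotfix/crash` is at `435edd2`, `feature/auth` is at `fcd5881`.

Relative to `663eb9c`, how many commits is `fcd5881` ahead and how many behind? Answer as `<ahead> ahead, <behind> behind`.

2 ahead, 3 behind

Reachable from fcd5881: {03f76e1, 3f38330, 57efd06, a022534, fcd5881}.
Reachable from 663eb9c: {03f76e1, 3f38330, 4a40187, 57efd06, 61c2996, 663eb9c}.
Only in fcd5881's history (ahead): {a022534, fcd5881} — 2.
Only in 663eb9c's history (behind): {4a40187, 61c2996, 663eb9c} — 3.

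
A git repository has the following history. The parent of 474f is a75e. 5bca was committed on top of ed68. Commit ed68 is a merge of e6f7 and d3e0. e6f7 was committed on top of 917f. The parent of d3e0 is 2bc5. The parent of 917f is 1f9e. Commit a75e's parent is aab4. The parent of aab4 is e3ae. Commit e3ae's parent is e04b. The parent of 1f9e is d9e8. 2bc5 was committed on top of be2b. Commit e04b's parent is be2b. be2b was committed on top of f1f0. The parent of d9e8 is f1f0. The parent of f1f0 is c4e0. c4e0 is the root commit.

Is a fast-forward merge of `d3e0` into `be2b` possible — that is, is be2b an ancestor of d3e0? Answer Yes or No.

Yes

A fast-forward from be2b to d3e0 is possible iff be2b is an ancestor of d3e0.
Ancestors of d3e0: {2bc5, be2b, c4e0, d3e0, f1f0}.
be2b is among them, so fast-forward is possible.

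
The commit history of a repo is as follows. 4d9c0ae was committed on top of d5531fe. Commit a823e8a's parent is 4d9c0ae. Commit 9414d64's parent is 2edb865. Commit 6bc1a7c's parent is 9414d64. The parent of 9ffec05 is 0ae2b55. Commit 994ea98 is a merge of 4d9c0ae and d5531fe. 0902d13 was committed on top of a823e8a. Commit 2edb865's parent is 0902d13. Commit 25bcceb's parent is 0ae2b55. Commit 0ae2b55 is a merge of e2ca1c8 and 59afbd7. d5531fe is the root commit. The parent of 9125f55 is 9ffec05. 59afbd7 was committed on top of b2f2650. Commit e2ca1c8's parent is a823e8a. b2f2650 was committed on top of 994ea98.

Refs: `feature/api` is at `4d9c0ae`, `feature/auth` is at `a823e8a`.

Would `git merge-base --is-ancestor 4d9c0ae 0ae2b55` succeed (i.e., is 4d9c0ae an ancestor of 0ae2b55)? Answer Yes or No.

Yes

Ancestors of 0ae2b55 (commits reachable by following parents): {0ae2b55, 4d9c0ae, 59afbd7, 994ea98, a823e8a, b2f2650, d5531fe, e2ca1c8}.
4d9c0ae is in that set, so it is an ancestor of 0ae2b55.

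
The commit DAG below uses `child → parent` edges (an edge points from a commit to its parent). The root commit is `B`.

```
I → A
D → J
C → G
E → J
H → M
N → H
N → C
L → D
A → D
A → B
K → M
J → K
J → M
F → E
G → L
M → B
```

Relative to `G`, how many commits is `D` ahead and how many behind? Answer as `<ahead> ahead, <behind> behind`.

0 ahead, 2 behind

Reachable from D: {B, D, J, K, M}.
Reachable from G: {B, D, G, J, K, L, M}.
Only in D's history (ahead): {} — 0.
Only in G's history (behind): {G, L} — 2.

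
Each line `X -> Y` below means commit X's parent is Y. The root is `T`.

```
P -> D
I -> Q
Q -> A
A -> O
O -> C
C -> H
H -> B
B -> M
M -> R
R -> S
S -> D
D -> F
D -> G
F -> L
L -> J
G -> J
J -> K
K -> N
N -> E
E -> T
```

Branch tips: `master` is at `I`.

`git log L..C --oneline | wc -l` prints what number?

Reachable from C: {B, C, D, E, F, G, H, J, K, L, M, N, R, S, T}.
Reachable from L: {E, J, K, L, N, T}.
In C's history but not L's: {B, C, D, F, G, H, M, R, S} — 9 commits.

9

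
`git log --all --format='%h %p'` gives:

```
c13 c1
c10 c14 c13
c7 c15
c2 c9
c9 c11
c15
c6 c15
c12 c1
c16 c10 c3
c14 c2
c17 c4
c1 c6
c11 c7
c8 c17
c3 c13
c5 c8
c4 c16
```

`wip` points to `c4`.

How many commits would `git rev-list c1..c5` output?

Reachable from c5: {c1, c10, c11, c13, c14, c15, c16, c17, c2, c3, c4, c5, c6, c7, c8, c9}.
Reachable from c1: {c1, c15, c6}.
In c5's history but not c1's: {c10, c11, c13, c14, c16, c17, c2, c3, c4, c5, c7, c8, c9} — 13 commits.

13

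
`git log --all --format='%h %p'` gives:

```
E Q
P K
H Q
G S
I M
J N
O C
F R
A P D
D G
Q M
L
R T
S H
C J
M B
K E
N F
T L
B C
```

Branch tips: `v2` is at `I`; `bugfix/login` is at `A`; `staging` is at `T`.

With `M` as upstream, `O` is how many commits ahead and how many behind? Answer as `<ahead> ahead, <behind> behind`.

1 ahead, 2 behind

Reachable from O: {C, F, J, L, N, O, R, T}.
Reachable from M: {B, C, F, J, L, M, N, R, T}.
Only in O's history (ahead): {O} — 1.
Only in M's history (behind): {B, M} — 2.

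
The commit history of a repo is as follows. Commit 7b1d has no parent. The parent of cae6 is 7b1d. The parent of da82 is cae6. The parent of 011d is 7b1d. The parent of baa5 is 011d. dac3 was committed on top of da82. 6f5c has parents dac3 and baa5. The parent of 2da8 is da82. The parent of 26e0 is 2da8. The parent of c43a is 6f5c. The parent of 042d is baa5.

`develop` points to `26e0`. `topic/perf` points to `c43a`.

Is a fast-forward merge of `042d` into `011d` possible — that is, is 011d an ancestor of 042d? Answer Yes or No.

Yes

A fast-forward from 011d to 042d is possible iff 011d is an ancestor of 042d.
Ancestors of 042d: {011d, 042d, 7b1d, baa5}.
011d is among them, so fast-forward is possible.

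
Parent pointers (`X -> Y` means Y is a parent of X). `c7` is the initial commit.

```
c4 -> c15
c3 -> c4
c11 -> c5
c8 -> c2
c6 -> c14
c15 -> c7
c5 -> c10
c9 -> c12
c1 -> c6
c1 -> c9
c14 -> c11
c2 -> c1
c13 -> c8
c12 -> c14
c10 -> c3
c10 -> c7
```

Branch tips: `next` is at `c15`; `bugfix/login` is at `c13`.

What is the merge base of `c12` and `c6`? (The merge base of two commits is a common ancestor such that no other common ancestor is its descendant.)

Ancestors of c12: {c10, c11, c12, c14, c15, c3, c4, c5, c7}.
Ancestors of c6: {c10, c11, c14, c15, c3, c4, c5, c6, c7}.
Common ancestors: {c10, c11, c14, c15, c3, c4, c5, c7}.
Among these, c14 is not an ancestor of any other common ancestor — it is the merge base.

c14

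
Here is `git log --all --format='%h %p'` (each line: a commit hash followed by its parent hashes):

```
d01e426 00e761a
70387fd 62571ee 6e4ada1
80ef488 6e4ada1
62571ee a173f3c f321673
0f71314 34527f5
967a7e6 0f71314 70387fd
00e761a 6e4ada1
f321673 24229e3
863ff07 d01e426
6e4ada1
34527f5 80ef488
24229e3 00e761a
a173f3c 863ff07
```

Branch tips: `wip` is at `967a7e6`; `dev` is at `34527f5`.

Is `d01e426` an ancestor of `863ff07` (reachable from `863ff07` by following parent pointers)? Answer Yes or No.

Yes

Ancestors of 863ff07 (commits reachable by following parents): {00e761a, 6e4ada1, 863ff07, d01e426}.
d01e426 is in that set, so it is an ancestor of 863ff07.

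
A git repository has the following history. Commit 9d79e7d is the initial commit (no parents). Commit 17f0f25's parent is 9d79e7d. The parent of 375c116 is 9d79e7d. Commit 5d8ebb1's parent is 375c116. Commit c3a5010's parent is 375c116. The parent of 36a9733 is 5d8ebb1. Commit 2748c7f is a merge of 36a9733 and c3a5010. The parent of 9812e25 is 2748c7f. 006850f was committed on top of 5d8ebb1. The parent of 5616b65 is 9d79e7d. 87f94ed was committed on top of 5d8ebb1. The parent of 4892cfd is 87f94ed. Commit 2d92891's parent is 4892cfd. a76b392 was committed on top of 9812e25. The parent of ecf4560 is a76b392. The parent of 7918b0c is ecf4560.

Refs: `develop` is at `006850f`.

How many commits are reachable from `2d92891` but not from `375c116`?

Reachable from 2d92891: {2d92891, 375c116, 4892cfd, 5d8ebb1, 87f94ed, 9d79e7d}.
Reachable from 375c116: {375c116, 9d79e7d}.
In 2d92891's history but not 375c116's: {2d92891, 4892cfd, 5d8ebb1, 87f94ed} — 4 commits.

4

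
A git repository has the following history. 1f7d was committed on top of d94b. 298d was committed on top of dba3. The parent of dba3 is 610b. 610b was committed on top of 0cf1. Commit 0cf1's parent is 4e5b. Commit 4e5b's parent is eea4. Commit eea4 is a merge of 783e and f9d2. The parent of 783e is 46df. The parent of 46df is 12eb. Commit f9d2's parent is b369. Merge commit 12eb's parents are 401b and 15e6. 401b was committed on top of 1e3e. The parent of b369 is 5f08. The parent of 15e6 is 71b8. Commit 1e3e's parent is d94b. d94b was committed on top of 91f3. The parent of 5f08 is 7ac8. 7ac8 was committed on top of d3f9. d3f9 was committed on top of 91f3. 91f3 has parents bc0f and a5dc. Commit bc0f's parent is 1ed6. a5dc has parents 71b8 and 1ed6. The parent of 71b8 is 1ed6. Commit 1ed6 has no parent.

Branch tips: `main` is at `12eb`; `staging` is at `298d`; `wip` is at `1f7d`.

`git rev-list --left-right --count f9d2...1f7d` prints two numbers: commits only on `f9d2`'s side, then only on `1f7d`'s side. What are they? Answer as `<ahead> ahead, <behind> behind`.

Reachable from f9d2: {1ed6, 5f08, 71b8, 7ac8, 91f3, a5dc, b369, bc0f, d3f9, f9d2}.
Reachable from 1f7d: {1ed6, 1f7d, 71b8, 91f3, a5dc, bc0f, d94b}.
Only in f9d2's history (ahead): {5f08, 7ac8, b369, d3f9, f9d2} — 5.
Only in 1f7d's history (behind): {1f7d, d94b} — 2.

5 ahead, 2 behind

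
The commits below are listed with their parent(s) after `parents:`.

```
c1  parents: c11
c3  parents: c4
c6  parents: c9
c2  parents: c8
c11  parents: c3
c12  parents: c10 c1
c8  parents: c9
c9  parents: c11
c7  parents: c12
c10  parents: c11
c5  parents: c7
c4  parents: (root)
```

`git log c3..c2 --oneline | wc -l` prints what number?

Reachable from c2: {c11, c2, c3, c4, c8, c9}.
Reachable from c3: {c3, c4}.
In c2's history but not c3's: {c11, c2, c8, c9} — 4 commits.

4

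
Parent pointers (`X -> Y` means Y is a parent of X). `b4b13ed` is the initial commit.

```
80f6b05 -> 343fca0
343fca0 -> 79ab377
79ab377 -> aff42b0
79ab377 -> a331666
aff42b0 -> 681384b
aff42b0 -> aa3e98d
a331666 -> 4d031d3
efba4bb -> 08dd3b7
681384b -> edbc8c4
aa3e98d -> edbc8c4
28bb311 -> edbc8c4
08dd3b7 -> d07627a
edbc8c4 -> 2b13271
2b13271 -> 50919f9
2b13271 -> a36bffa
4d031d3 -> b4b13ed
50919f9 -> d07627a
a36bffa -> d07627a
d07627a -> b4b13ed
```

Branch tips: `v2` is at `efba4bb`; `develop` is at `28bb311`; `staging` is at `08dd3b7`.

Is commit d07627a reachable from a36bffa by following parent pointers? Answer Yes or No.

Ancestors of a36bffa (commits reachable by following parents): {a36bffa, b4b13ed, d07627a}.
d07627a is in that set, so it is an ancestor of a36bffa.

Yes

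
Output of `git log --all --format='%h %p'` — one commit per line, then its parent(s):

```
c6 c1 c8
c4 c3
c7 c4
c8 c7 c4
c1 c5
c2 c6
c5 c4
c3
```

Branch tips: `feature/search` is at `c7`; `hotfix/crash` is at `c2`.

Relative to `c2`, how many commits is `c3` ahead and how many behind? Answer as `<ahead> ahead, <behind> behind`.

Reachable from c3: {c3}.
Reachable from c2: {c1, c2, c3, c4, c5, c6, c7, c8}.
Only in c3's history (ahead): {} — 0.
Only in c2's history (behind): {c1, c2, c4, c5, c6, c7, c8} — 7.

0 ahead, 7 behind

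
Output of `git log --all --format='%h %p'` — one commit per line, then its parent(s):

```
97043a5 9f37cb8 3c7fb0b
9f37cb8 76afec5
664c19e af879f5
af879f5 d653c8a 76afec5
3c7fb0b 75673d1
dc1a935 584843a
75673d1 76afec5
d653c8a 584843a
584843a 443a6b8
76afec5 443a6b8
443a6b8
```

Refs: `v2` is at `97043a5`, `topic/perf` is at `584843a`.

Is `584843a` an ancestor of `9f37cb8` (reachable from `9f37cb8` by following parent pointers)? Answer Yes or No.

Ancestors of 9f37cb8: {443a6b8, 76afec5, 9f37cb8}.
584843a is not in that set, so it is not an ancestor of 9f37cb8.

No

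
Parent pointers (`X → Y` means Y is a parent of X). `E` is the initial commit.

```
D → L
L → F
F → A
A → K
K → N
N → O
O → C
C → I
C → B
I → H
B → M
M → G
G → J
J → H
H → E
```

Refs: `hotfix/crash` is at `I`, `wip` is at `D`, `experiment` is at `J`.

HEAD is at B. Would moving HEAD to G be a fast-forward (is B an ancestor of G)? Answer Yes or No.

No

A fast-forward from B to G is possible iff B is an ancestor of G.
Ancestors of G: {E, G, H, J}.
B is not among them, so fast-forward is not possible.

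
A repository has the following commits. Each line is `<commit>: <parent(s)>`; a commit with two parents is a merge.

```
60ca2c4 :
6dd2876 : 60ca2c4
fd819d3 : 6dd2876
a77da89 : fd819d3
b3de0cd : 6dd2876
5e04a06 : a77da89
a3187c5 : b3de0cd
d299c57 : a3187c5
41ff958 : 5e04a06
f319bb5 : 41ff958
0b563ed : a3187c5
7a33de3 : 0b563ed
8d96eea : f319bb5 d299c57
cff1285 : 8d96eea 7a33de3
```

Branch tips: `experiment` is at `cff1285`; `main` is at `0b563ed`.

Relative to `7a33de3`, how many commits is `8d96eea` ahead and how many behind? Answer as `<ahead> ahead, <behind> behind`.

Reachable from 8d96eea: {41ff958, 5e04a06, 60ca2c4, 6dd2876, 8d96eea, a3187c5, a77da89, b3de0cd, d299c57, f319bb5, fd819d3}.
Reachable from 7a33de3: {0b563ed, 60ca2c4, 6dd2876, 7a33de3, a3187c5, b3de0cd}.
Only in 8d96eea's history (ahead): {41ff958, 5e04a06, 8d96eea, a77da89, d299c57, f319bb5, fd819d3} — 7.
Only in 7a33de3's history (behind): {0b563ed, 7a33de3} — 2.

7 ahead, 2 behind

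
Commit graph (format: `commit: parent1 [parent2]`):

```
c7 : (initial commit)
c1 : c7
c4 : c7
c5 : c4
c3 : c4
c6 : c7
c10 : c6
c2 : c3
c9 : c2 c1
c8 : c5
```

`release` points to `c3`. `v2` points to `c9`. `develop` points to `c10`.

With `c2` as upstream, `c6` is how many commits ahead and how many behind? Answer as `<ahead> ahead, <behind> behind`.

1 ahead, 3 behind

Reachable from c6: {c6, c7}.
Reachable from c2: {c2, c3, c4, c7}.
Only in c6's history (ahead): {c6} — 1.
Only in c2's history (behind): {c2, c3, c4} — 3.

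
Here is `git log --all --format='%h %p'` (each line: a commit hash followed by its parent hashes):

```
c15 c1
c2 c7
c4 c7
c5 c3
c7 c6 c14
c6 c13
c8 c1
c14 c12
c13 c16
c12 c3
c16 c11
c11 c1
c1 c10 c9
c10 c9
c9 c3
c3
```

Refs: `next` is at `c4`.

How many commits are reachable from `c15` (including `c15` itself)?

Walking parent pointers from c15: reachable set = {c1, c10, c15, c3, c9}.
That is 5 commits.

5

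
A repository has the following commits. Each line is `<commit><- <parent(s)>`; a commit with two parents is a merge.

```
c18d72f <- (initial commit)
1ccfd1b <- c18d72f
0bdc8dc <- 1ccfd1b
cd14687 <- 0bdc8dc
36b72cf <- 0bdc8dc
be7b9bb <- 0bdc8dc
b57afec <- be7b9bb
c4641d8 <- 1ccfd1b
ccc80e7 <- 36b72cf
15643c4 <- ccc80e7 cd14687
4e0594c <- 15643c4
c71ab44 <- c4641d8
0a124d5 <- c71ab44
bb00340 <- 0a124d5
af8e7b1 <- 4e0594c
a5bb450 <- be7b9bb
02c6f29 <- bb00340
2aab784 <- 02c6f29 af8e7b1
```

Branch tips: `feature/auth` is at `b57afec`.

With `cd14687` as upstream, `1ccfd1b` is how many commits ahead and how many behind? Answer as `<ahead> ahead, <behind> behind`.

0 ahead, 2 behind

Reachable from 1ccfd1b: {1ccfd1b, c18d72f}.
Reachable from cd14687: {0bdc8dc, 1ccfd1b, c18d72f, cd14687}.
Only in 1ccfd1b's history (ahead): {} — 0.
Only in cd14687's history (behind): {0bdc8dc, cd14687} — 2.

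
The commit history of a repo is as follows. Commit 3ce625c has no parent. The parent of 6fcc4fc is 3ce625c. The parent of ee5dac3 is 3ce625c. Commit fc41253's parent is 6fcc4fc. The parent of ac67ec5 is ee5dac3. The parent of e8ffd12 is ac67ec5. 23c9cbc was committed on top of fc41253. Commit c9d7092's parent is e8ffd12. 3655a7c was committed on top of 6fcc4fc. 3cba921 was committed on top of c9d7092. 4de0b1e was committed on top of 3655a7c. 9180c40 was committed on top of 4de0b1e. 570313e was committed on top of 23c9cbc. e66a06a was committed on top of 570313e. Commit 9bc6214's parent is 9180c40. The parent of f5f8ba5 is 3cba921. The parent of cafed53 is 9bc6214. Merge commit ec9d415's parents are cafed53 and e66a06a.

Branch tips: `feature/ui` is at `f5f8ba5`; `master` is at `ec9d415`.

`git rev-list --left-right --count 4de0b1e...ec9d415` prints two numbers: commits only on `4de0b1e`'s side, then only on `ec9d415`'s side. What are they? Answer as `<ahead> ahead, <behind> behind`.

0 ahead, 8 behind

Reachable from 4de0b1e: {3655a7c, 3ce625c, 4de0b1e, 6fcc4fc}.
Reachable from ec9d415: {23c9cbc, 3655a7c, 3ce625c, 4de0b1e, 570313e, 6fcc4fc, 9180c40, 9bc6214, cafed53, e66a06a, ec9d415, fc41253}.
Only in 4de0b1e's history (ahead): {} — 0.
Only in ec9d415's history (behind): {23c9cbc, 570313e, 9180c40, 9bc6214, cafed53, e66a06a, ec9d415, fc41253} — 8.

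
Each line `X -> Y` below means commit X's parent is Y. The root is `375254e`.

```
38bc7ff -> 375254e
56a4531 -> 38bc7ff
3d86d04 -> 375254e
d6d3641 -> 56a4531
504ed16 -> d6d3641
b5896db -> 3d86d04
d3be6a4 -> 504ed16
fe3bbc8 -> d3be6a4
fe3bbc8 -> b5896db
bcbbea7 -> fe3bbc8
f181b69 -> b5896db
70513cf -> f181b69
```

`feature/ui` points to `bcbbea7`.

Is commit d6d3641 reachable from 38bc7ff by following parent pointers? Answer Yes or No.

Ancestors of 38bc7ff: {375254e, 38bc7ff}.
d6d3641 is not in that set, so it is not an ancestor of 38bc7ff.

No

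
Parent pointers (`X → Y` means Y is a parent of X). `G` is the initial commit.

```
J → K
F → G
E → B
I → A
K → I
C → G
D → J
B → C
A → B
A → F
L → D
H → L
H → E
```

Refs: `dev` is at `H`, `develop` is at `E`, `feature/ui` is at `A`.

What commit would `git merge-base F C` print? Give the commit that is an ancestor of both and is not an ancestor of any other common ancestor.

Ancestors of F: {F, G}.
Ancestors of C: {C, G}.
Common ancestors: {G}.
The only common ancestor is G, so it is the merge base.

G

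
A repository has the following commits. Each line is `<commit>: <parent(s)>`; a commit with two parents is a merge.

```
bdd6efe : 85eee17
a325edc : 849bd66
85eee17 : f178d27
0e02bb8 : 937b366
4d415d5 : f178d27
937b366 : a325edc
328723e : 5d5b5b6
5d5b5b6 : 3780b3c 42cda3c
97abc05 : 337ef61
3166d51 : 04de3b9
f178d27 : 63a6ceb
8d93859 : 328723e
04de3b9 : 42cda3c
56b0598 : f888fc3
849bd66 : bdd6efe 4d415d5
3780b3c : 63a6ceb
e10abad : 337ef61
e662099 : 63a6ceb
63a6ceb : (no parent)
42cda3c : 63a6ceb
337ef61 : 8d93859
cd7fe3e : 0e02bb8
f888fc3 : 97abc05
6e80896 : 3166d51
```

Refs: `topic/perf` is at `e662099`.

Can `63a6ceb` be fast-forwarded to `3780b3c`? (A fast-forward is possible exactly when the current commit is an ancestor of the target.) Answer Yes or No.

A fast-forward from 63a6ceb to 3780b3c is possible iff 63a6ceb is an ancestor of 3780b3c.
Ancestors of 3780b3c: {3780b3c, 63a6ceb}.
63a6ceb is among them, so fast-forward is possible.

Yes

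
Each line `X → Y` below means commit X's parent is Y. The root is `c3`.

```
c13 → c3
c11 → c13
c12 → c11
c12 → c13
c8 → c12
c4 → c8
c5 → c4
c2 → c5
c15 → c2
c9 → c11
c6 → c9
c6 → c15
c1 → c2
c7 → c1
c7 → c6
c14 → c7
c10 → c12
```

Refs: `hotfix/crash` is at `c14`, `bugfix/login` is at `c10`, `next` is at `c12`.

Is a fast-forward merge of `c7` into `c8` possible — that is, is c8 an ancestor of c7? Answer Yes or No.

Yes

A fast-forward from c8 to c7 is possible iff c8 is an ancestor of c7.
Ancestors of c7: {c1, c11, c12, c13, c15, c2, c3, c4, c5, c6, c7, c8, c9}.
c8 is among them, so fast-forward is possible.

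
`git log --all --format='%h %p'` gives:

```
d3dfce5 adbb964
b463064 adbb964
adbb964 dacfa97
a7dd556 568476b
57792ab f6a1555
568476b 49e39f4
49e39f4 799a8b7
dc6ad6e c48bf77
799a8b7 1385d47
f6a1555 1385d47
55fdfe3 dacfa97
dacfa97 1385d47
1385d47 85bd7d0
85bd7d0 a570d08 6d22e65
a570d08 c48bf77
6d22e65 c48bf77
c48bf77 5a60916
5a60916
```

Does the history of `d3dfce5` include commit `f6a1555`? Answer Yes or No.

No

Ancestors of d3dfce5: {1385d47, 5a60916, 6d22e65, 85bd7d0, a570d08, adbb964, c48bf77, d3dfce5, dacfa97}.
f6a1555 is not in that set, so it is not an ancestor of d3dfce5.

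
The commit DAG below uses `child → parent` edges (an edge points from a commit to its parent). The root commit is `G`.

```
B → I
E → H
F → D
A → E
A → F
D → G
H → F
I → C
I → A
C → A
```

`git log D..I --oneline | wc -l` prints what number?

Reachable from I: {A, C, D, E, F, G, H, I}.
Reachable from D: {D, G}.
In I's history but not D's: {A, C, E, F, H, I} — 6 commits.

6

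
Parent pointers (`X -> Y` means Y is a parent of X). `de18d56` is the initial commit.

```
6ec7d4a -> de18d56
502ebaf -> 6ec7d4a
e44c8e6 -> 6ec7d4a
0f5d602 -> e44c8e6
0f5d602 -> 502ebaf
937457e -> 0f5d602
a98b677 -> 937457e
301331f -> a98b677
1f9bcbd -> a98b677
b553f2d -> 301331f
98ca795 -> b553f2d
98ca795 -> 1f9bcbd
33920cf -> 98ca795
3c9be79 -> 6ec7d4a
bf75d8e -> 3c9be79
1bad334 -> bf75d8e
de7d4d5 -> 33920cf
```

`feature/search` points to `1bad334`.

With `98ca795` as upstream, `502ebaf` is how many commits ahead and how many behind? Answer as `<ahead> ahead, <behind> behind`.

Reachable from 502ebaf: {502ebaf, 6ec7d4a, de18d56}.
Reachable from 98ca795: {0f5d602, 1f9bcbd, 301331f, 502ebaf, 6ec7d4a, 937457e, 98ca795, a98b677, b553f2d, de18d56, e44c8e6}.
Only in 502ebaf's history (ahead): {} — 0.
Only in 98ca795's history (behind): {0f5d602, 1f9bcbd, 301331f, 937457e, 98ca795, a98b677, b553f2d, e44c8e6} — 8.

0 ahead, 8 behind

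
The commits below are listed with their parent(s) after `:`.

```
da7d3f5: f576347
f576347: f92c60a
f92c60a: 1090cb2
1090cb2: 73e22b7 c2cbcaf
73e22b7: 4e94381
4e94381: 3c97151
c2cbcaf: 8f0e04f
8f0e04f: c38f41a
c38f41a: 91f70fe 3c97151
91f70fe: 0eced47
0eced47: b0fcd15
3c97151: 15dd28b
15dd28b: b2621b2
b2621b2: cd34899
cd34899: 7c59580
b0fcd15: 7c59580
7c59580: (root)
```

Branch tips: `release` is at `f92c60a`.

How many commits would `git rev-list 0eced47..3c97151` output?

Reachable from 3c97151: {15dd28b, 3c97151, 7c59580, b2621b2, cd34899}.
Reachable from 0eced47: {0eced47, 7c59580, b0fcd15}.
In 3c97151's history but not 0eced47's: {15dd28b, 3c97151, b2621b2, cd34899} — 4 commits.

4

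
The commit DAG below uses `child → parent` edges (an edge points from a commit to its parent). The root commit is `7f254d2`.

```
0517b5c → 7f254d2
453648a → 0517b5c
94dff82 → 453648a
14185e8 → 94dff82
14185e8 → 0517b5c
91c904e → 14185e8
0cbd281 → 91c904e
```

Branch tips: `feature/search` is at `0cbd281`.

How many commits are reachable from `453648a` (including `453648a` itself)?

Walking parent pointers from 453648a: reachable set = {0517b5c, 453648a, 7f254d2}.
That is 3 commits.

3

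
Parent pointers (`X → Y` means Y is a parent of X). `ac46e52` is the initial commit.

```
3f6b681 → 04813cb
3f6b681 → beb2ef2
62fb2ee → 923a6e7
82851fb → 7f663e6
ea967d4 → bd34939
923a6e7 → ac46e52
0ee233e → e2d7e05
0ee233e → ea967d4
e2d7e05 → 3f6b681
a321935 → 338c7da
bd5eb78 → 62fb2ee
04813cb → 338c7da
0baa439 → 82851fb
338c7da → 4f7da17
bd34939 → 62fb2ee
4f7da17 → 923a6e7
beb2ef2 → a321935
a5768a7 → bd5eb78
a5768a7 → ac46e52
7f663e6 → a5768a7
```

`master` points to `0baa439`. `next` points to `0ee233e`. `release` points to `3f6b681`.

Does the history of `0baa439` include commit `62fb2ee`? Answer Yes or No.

Ancestors of 0baa439 (commits reachable by following parents): {0baa439, 62fb2ee, 7f663e6, 82851fb, 923a6e7, a5768a7, ac46e52, bd5eb78}.
62fb2ee is in that set, so it is an ancestor of 0baa439.

Yes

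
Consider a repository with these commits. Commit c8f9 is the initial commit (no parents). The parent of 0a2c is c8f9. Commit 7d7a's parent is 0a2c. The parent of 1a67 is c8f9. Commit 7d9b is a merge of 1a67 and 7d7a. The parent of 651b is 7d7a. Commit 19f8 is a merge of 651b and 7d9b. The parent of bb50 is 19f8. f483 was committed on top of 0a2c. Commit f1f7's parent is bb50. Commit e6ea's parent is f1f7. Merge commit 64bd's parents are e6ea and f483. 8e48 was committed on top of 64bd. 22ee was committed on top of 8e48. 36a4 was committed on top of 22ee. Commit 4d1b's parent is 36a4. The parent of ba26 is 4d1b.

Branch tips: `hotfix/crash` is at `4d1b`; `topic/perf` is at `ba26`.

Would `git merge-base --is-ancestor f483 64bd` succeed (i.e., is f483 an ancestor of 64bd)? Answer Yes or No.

Yes

Ancestors of 64bd (commits reachable by following parents): {0a2c, 19f8, 1a67, 64bd, 651b, 7d7a, 7d9b, bb50, c8f9, e6ea, f1f7, f483}.
f483 is in that set, so it is an ancestor of 64bd.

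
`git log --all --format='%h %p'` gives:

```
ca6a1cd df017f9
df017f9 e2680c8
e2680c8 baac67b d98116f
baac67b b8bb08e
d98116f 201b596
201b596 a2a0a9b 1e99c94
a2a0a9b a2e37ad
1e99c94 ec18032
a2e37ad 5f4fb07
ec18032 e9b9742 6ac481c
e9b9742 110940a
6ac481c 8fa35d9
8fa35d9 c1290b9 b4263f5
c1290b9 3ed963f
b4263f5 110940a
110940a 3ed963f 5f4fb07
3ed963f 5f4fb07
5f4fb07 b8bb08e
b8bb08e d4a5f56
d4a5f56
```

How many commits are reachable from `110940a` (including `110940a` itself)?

5

Walking parent pointers from 110940a: reachable set = {110940a, 3ed963f, 5f4fb07, b8bb08e, d4a5f56}.
That is 5 commits.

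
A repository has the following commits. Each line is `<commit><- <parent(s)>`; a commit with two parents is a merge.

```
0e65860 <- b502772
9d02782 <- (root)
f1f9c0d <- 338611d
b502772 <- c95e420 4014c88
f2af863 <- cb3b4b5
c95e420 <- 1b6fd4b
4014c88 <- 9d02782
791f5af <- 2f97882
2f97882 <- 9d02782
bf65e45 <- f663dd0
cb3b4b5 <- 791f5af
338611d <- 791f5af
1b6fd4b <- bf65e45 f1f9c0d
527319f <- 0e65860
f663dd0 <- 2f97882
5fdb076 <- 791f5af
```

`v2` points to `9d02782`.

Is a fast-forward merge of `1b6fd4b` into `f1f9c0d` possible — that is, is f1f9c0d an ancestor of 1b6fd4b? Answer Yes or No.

A fast-forward from f1f9c0d to 1b6fd4b is possible iff f1f9c0d is an ancestor of 1b6fd4b.
Ancestors of 1b6fd4b: {1b6fd4b, 2f97882, 338611d, 791f5af, 9d02782, bf65e45, f1f9c0d, f663dd0}.
f1f9c0d is among them, so fast-forward is possible.

Yes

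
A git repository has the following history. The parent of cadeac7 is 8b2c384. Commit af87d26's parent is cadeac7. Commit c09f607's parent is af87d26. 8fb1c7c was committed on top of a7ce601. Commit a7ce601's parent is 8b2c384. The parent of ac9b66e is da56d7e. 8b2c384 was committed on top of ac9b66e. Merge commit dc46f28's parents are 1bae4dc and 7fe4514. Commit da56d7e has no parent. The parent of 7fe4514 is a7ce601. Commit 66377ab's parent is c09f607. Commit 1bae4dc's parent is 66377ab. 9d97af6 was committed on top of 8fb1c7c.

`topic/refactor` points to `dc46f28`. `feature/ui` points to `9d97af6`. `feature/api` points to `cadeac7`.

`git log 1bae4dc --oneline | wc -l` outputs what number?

8

Walking parent pointers from 1bae4dc: reachable set = {1bae4dc, 66377ab, 8b2c384, ac9b66e, af87d26, c09f607, cadeac7, da56d7e}.
That is 8 commits.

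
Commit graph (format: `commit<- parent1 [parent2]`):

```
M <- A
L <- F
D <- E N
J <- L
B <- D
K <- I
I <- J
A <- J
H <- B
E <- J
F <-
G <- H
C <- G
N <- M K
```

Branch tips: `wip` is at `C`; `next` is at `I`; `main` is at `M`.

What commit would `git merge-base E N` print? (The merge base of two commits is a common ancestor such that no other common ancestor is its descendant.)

Ancestors of E: {E, F, J, L}.
Ancestors of N: {A, F, I, J, K, L, M, N}.
Common ancestors: {F, J, L}.
Among these, J is not an ancestor of any other common ancestor — it is the merge base.

J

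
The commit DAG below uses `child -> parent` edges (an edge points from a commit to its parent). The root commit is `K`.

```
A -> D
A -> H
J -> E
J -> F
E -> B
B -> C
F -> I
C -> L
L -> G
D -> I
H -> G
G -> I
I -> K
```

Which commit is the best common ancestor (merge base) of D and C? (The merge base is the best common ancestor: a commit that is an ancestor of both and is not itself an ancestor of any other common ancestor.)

I

Ancestors of D: {D, I, K}.
Ancestors of C: {C, G, I, K, L}.
Common ancestors: {I, K}.
Among these, I is not an ancestor of any other common ancestor — it is the merge base.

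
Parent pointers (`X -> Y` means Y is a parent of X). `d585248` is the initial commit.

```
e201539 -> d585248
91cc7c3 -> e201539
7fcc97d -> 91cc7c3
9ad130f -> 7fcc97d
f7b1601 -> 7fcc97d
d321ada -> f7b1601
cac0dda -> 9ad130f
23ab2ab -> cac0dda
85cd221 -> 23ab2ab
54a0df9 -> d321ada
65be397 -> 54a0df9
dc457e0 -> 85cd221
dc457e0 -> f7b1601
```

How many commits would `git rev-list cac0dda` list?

Walking parent pointers from cac0dda: reachable set = {7fcc97d, 91cc7c3, 9ad130f, cac0dda, d585248, e201539}.
That is 6 commits.

6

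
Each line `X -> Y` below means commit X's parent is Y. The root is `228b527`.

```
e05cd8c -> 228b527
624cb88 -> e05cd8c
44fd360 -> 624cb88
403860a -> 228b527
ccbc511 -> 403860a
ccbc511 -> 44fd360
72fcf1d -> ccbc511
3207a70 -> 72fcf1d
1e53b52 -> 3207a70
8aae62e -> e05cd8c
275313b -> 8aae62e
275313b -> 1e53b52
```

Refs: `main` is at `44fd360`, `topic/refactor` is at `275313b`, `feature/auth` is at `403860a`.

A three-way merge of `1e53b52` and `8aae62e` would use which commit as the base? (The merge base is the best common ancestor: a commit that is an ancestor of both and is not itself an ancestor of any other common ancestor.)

e05cd8c

Ancestors of 1e53b52: {1e53b52, 228b527, 3207a70, 403860a, 44fd360, 624cb88, 72fcf1d, ccbc511, e05cd8c}.
Ancestors of 8aae62e: {228b527, 8aae62e, e05cd8c}.
Common ancestors: {228b527, e05cd8c}.
Among these, e05cd8c is not an ancestor of any other common ancestor — it is the merge base.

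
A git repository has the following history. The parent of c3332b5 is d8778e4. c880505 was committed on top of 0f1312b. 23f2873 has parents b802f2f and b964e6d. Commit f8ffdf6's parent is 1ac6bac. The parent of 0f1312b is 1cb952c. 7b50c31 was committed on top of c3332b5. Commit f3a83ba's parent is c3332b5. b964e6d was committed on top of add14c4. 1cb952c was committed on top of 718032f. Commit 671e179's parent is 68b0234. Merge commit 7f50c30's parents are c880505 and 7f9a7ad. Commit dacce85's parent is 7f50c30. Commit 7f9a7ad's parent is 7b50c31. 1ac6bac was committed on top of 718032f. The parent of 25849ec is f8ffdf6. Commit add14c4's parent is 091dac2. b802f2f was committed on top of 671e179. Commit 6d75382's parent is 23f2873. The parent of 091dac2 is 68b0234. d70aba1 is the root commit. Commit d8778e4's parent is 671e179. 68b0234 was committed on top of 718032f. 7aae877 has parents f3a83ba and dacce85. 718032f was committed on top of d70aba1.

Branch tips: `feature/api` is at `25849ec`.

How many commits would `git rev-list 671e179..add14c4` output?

2

Reachable from add14c4: {091dac2, 68b0234, 718032f, add14c4, d70aba1}.
Reachable from 671e179: {671e179, 68b0234, 718032f, d70aba1}.
In add14c4's history but not 671e179's: {091dac2, add14c4} — 2 commits.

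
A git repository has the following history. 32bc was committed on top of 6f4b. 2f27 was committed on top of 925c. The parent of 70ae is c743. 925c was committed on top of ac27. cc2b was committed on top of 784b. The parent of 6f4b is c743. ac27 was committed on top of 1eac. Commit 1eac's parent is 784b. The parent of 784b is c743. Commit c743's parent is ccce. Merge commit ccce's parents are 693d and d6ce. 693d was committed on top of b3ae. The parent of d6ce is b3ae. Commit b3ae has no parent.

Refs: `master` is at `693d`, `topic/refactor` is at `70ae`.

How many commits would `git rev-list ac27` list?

Walking parent pointers from ac27: reachable set = {1eac, 693d, 784b, ac27, b3ae, c743, ccce, d6ce}.
That is 8 commits.

8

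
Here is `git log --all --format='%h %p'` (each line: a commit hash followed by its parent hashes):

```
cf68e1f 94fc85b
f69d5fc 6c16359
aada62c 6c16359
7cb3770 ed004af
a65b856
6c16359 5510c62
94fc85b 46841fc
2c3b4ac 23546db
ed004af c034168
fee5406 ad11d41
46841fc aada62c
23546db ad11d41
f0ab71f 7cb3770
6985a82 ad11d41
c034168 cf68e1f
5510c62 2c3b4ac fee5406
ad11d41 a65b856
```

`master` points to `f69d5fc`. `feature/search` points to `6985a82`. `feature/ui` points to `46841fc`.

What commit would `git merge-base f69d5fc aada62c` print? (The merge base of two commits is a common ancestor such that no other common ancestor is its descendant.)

6c16359

Ancestors of f69d5fc: {23546db, 2c3b4ac, 5510c62, 6c16359, a65b856, ad11d41, f69d5fc, fee5406}.
Ancestors of aada62c: {23546db, 2c3b4ac, 5510c62, 6c16359, a65b856, aada62c, ad11d41, fee5406}.
Common ancestors: {23546db, 2c3b4ac, 5510c62, 6c16359, a65b856, ad11d41, fee5406}.
Among these, 6c16359 is not an ancestor of any other common ancestor — it is the merge base.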